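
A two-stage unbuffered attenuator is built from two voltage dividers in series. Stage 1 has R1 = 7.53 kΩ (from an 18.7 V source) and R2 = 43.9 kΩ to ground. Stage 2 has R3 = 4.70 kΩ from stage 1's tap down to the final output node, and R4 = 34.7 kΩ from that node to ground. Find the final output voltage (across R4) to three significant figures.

V_out ≈ 12.1 V

Stage 2 presents R3+R4 = 39.40 kΩ as a load on stage 1's tap.
Stage 1's lower leg becomes R2‖(R3+R4) = 20.76 kΩ, so V_mid = 18.7 × 20.76/28.29 = 13.72 V.
Stage 2 is itself unloaded: V_out = V_mid × R4/(R3+R4) = 13.72 × 34.7/39.40 = 12.1 V.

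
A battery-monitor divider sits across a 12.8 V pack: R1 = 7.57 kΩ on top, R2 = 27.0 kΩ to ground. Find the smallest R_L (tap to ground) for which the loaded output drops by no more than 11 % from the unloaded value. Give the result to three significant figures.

R_L(min) ≈ 47.8 kΩ

Output resistance R_th = R1‖R2 = (7.57 × 27.0)/34.57 = 5.912 kΩ.
The fractional drop is R_th/(R_th + R_L); requiring this ≤ 0.110 gives R_L ≥ R_th(1/0.110 − 1) = 5.912 × 8.091 = 47.8 kΩ.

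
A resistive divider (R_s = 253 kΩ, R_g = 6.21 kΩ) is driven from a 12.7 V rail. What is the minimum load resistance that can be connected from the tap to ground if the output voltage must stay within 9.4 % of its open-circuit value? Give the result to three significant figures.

R_L(min) ≈ 58.4 kΩ

Output resistance R_th = R_s‖R_g = (253 × 6.21)/259.2 = 6.061 kΩ.
The fractional drop is R_th/(R_th + R_L); requiring this ≤ 0.0940 gives R_L ≥ R_th(1/0.0940 − 1) = 6.061 × 9.638 = 58.4 kΩ.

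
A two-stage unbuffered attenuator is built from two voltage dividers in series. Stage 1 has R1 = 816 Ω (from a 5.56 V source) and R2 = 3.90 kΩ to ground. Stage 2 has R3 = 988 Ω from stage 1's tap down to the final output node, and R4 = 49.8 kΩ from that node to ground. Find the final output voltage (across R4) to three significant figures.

Stage 2 presents R3+R4 = 50790 Ω as a load on stage 1's tap.
Stage 1's lower leg becomes R2‖(R3+R4) = 3622 Ω, so V_mid = 5.56 × 3622/4438 = 4.538 V.
Stage 2 is itself unloaded: V_out = V_mid × R4/(R3+R4) = 4.538 × 49800/50790 = 4.45 V.

V_out ≈ 4.45 V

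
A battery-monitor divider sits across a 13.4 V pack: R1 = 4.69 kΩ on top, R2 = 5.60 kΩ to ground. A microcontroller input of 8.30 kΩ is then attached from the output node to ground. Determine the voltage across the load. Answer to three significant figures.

V_out ≈ 5.58 V

The load sits in parallel with R2: R2‖R_L = (5.60 × 8.30) / (5.60 + 8.30) = 3.344 kΩ.
V_out = 13.4 × 3.344 / (4.69 + 3.344) = 13.4 × 3.344/8.034 = 5.58 V.
(Unloaded it would have been 7.29 V.)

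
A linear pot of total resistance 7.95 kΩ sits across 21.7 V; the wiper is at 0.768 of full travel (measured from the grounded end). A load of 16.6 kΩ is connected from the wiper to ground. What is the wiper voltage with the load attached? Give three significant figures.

V ≈ 15.4 V

The wiper splits the pot into (1−α)R = 1.844 kΩ above and αR = 6.106 kΩ below.
Lower section ‖ load = 4.464 kΩ.
V_wiper = 21.7 × 4.464/(1.844 + 4.464) = 15.4 V.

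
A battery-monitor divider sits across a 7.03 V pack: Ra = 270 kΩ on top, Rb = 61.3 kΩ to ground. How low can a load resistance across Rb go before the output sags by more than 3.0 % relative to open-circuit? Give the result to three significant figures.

R_L(min) ≈ 1.62 MΩ

Output resistance R_th = Ra‖Rb = (270 × 61.3)/331.3 = 49.96 kΩ.
The fractional drop is R_th/(R_th + R_L); requiring this ≤ 0.0300 gives R_L ≥ R_th(1/0.0300 − 1) = 49.96 × 32.33 = 1.62 MΩ.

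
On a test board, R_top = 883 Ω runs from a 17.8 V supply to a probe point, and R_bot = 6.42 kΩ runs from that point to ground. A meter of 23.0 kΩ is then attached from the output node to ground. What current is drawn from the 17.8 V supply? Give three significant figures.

R_bot‖R_L = 5019 Ω, so the source sees R_top + R_bot‖R_L = 5902 Ω.
I = 17.8 V / 5902 Ω = 3.02 mA.

I ≈ 3.02 mA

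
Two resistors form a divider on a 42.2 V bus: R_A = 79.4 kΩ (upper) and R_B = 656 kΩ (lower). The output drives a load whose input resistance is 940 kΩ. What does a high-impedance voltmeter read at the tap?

The load sits in parallel with R_B: R_B‖R_L = (656 × 940) / (656 + 940) = 386.4 kΩ.
V_out = 42.2 × 386.4 / (79.4 + 386.4) = 42.2 × 386.4/465.8 = 35.0 V.
(Unloaded it would have been 37.6 V.)

V_out ≈ 35.0 V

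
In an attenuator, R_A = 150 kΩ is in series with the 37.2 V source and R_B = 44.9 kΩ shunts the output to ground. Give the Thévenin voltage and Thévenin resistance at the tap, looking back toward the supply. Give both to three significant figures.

V_th = 8.57 V, R_th = 34.6 kΩ

V_th is the open-circuit tap voltage: 37.2 × 44.9/(150 + 44.9) = 8.57 V.
With the supply zeroed, R_A and R_B appear in parallel from the tap: R_th = R_A‖R_B = (150 × 44.9)/194.9 = 34.6 kΩ.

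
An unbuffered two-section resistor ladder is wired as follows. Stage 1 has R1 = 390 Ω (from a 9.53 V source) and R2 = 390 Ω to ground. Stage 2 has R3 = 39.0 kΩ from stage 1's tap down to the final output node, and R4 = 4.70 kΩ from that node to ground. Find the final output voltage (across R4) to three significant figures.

V_out ≈ 0.510 V

Stage 2 presents R3+R4 = 43700 Ω as a load on stage 1's tap.
Stage 1's lower leg becomes R2‖(R3+R4) = 386.6 Ω, so V_mid = 9.53 × 386.6/776.6 = 4.744 V.
Stage 2 is itself unloaded: V_out = V_mid × R4/(R3+R4) = 4.744 × 4700/43700 = 0.510 V.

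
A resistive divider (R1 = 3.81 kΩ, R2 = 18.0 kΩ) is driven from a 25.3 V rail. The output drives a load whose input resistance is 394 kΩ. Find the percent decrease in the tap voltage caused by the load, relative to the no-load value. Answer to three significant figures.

0.792 %

The divider's output (Thévenin) resistance is R1‖R2 = 3.144 kΩ.
Fractional drop under load = R_th/(R_th + R_L) = 3.144 / (3.144 + 394) = 0.007918.
So the output falls by 0.792 %.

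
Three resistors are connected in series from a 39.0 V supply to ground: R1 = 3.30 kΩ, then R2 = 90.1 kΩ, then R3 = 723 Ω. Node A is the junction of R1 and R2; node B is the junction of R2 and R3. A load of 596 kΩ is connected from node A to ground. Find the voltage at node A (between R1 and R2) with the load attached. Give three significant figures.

Below node A the series string R2+R3 = 90820 Ω sits in parallel with the 596000 Ω load: 78810 Ω.
V_A = 39.0 × 78810/(3300 + 78810) = 37.4 V.

V ≈ 37.4 V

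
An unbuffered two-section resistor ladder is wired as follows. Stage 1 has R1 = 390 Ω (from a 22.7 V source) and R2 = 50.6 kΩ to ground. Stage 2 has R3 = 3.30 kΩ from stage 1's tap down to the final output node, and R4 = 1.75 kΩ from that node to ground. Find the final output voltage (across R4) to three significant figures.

V_out ≈ 7.25 V

Stage 2 presents R3+R4 = 5050 Ω as a load on stage 1's tap.
Stage 1's lower leg becomes R2‖(R3+R4) = 4592 Ω, so V_mid = 22.7 × 4592/4982 = 20.92 V.
Stage 2 is itself unloaded: V_out = V_mid × R4/(R3+R4) = 20.92 × 1750/5050 = 7.25 V.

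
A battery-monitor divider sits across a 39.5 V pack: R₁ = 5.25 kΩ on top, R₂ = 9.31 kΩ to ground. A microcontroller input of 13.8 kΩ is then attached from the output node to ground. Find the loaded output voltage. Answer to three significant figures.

V_out ≈ 20.3 V

The load sits in parallel with R₂: R₂‖R_L = (9.31 × 13.8) / (9.31 + 13.8) = 5.559 kΩ.
V_out = 39.5 × 5.559 / (5.25 + 5.559) = 39.5 × 5.559/10.81 = 20.3 V.
(Unloaded it would have been 25.3 V.)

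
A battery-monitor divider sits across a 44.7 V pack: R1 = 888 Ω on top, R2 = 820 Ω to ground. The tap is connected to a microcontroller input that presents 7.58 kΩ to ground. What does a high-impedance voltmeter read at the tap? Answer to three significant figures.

V_out ≈ 20.3 V

The load sits in parallel with R2: R2‖R_L = (820 × 7580) / (820 + 7580) = 740.0 Ω.
V_out = 44.7 × 740.0 / (888 + 740.0) = 44.7 × 740.0/1628 = 20.3 V.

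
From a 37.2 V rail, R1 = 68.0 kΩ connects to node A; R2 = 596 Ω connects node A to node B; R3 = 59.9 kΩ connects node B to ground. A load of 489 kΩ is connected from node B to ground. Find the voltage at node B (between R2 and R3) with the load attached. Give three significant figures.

At node B, R3 is in parallel with the load: R3‖R_L = 53360 Ω.
Below node A the resistance is R2 + (R3‖R_L) = 53960 Ω, so V_A = 37.2 × 53960/122000 = 16.46 V.
Then V_B = V_A × (R3‖R_L)/(R2 + R3‖R_L) = 16.46 × 53360/53960 = 16.3 V.

V ≈ 16.3 V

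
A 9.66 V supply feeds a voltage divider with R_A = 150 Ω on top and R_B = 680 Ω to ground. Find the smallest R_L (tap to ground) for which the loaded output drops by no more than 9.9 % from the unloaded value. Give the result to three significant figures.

Output resistance R_th = R_A‖R_B = (150 × 680)/830.0 = 122.9 Ω.
The fractional drop is R_th/(R_th + R_L); requiring this ≤ 0.0990 gives R_L ≥ R_th(1/0.0990 − 1) = 122.9 × 9.101 = 1.12 kΩ.

R_L(min) ≈ 1.12 kΩ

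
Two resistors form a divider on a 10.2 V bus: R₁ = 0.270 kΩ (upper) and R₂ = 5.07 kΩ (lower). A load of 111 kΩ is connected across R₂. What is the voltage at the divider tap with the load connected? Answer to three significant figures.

The load sits in parallel with R₂: R₂‖R_L = (5070 × 111000) / (5070 + 111000) = 4849 Ω.
V_out = 10.2 × 4849 / (270 + 4849) = 10.2 × 4849/5119 = 9.66 V.
(Unloaded it would have been 9.68 V.)

V_out ≈ 9.66 V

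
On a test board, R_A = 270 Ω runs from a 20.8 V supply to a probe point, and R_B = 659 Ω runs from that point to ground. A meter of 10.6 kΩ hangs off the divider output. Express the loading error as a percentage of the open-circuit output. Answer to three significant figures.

The divider's output (Thévenin) resistance is R_A‖R_B = 191.5 Ω.
Fractional drop under load = R_th/(R_th + R_L) = 191.5 / (191.5 + 10600) = 0.01775.
So the output falls by 1.77 %.

1.77 %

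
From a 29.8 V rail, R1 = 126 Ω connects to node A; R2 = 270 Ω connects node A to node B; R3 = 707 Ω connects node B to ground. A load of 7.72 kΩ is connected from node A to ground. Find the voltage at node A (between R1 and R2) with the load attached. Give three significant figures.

Below node A the series string R2+R3 = 977.0 Ω sits in parallel with the 7720 Ω load: 867.2 Ω.
V_A = 29.8 × 867.2/(126 + 867.2) = 26.0 V.

V ≈ 26.0 V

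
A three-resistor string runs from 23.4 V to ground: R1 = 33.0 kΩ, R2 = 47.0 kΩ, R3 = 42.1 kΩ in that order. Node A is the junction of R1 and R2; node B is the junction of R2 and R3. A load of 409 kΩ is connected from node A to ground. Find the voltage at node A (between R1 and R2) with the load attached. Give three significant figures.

Below node A the series string R2+R3 = 89.10 kΩ sits in parallel with the 409 kΩ load: 73.16 kΩ.
V_A = 23.4 × 73.16/(33.0 + 73.16) = 16.1 V.

V ≈ 16.1 V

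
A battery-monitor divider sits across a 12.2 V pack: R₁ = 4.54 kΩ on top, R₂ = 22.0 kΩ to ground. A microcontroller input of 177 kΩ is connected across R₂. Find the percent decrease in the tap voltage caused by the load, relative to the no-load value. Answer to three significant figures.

The divider's output (Thévenin) resistance is R₁‖R₂ = 3.763 kΩ.
Fractional drop under load = R_th/(R_th + R_L) = 3.763 / (3.763 + 177) = 0.02082.
So the output falls by 2.08 %.

2.08 %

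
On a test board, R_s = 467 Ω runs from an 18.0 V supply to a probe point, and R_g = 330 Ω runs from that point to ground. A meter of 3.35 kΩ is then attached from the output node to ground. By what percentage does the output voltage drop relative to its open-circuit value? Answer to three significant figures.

5.46 %

The divider's output (Thévenin) resistance is R_s‖R_g = 193.4 Ω.
Fractional drop under load = R_th/(R_th + R_L) = 193.4 / (193.4 + 3350) = 0.05457.
So the output falls by 5.46 %.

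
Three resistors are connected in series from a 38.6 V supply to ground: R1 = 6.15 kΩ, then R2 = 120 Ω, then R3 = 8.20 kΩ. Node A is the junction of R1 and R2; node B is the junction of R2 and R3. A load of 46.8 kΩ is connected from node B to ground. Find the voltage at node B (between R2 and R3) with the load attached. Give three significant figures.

V ≈ 20.3 V

At node B, R3 is in parallel with the load: R3‖R_L = 6977 Ω.
Below node A the resistance is R2 + (R3‖R_L) = 7097 Ω, so V_A = 38.6 × 7097/13250 = 20.68 V.
Then V_B = V_A × (R3‖R_L)/(R2 + R3‖R_L) = 20.68 × 6977/7097 = 20.3 V.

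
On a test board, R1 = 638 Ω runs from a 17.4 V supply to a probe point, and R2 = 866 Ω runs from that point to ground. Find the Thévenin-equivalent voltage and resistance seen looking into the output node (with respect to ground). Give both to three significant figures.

V_th is the open-circuit tap voltage: 17.4 × 866/(638 + 866) = 10.0 V.
With the supply zeroed, R1 and R2 appear in parallel from the tap: R_th = R1‖R2 = (638 × 866)/1504 = 367 Ω.

V_th = 10.0 V, R_th = 367 Ω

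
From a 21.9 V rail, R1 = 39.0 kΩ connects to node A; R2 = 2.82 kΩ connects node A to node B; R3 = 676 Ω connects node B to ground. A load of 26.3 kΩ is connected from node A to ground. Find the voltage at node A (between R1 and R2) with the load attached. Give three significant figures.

Below node A the series string R2+R3 = 3496 Ω sits in parallel with the 26300 Ω load: 3086 Ω.
V_A = 21.9 × 3086/(39000 + 3086) = 1.61 V.

V ≈ 1.61 V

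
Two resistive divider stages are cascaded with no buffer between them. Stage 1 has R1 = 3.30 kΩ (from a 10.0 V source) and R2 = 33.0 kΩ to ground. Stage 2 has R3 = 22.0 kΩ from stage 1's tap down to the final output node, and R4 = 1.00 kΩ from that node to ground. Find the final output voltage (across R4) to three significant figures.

V_out ≈ 0.350 V

Stage 2 presents R3+R4 = 23.00 kΩ as a load on stage 1's tap.
Stage 1's lower leg becomes R2‖(R3+R4) = 13.55 kΩ, so V_mid = 10.0 × 13.55/16.85 = 8.042 V.
Stage 2 is itself unloaded: V_out = V_mid × R4/(R3+R4) = 8.042 × 1.00/23.00 = 0.350 V.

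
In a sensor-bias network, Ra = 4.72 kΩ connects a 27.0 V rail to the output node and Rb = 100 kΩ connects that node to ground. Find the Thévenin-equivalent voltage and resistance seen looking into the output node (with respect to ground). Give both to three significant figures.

V_th is the open-circuit tap voltage: 27.0 × 100/(4.72 + 100) = 25.8 V.
With the supply zeroed, Ra and Rb appear in parallel from the tap: R_th = Ra‖Rb = (4.72 × 100)/104.7 = 4.51 kΩ.

V_th = 25.8 V, R_th = 4.51 kΩ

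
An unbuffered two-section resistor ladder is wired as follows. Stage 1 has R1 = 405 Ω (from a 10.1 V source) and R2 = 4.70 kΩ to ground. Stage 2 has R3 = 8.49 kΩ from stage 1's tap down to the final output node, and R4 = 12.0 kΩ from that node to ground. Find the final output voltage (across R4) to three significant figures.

V_out ≈ 5.35 V

Stage 2 presents R3+R4 = 20490 Ω as a load on stage 1's tap.
Stage 1's lower leg becomes R2‖(R3+R4) = 3823 Ω, so V_mid = 10.1 × 3823/4228 = 9.133 V.
Stage 2 is itself unloaded: V_out = V_mid × R4/(R3+R4) = 9.133 × 12000/20490 = 5.35 V.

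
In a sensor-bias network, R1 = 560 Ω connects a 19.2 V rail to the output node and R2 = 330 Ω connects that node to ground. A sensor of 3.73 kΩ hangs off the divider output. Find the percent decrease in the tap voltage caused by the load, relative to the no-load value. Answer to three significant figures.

5.27 %

The divider's output (Thévenin) resistance is R1‖R2 = 207.6 Ω.
Fractional drop under load = R_th/(R_th + R_L) = 207.6 / (207.6 + 3730) = 0.05273.
So the output falls by 5.27 %.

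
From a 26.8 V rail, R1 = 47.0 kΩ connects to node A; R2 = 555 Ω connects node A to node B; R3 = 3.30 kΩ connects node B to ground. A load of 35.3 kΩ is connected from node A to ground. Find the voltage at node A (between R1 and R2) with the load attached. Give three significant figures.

V ≈ 1.85 V

Below node A the series string R2+R3 = 3855 Ω sits in parallel with the 35300 Ω load: 3475 Ω.
V_A = 26.8 × 3475/(47000 + 3475) = 1.85 V.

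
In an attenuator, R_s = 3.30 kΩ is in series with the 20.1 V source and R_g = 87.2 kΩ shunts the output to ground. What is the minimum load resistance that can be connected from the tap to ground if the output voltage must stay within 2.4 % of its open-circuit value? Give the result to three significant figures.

Output resistance R_th = R_s‖R_g = (3.30 × 87.2)/90.50 = 3.180 kΩ.
The fractional drop is R_th/(R_th + R_L); requiring this ≤ 0.0240 gives R_L ≥ R_th(1/0.0240 − 1) = 3.180 × 40.67 = 129 kΩ.

R_L(min) ≈ 129 kΩ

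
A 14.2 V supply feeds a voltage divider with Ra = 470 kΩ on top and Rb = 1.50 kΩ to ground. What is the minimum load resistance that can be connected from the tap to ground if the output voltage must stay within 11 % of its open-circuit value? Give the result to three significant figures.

Output resistance R_th = Ra‖Rb = (470 × 1.50)/471.5 = 1.495 kΩ.
The fractional drop is R_th/(R_th + R_L); requiring this ≤ 0.110 gives R_L ≥ R_th(1/0.110 − 1) = 1.495 × 8.091 = 12.1 kΩ.

R_L(min) ≈ 12.1 kΩ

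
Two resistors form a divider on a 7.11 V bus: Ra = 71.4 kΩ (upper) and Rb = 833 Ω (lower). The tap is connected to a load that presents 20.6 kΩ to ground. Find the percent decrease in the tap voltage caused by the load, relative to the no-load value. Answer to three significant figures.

3.84 %

The divider's output (Thévenin) resistance is Ra‖Rb = 823.4 Ω.
Fractional drop under load = R_th/(R_th + R_L) = 823.4 / (823.4 + 20600) = 0.03843.
So the output falls by 3.84 %.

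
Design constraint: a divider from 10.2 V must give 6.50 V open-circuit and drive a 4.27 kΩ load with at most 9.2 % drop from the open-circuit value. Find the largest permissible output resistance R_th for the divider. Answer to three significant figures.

Loading drop = R_th/(R_th + R_L) ≤ 0.0920, so R_th ≤ R_L · ε/(1−ε) = 4.27 kΩ × 0.0920/0.9080 = 433 Ω.
(Any R1, R2 with R2/(R1+R2) = 0.637 and R1‖R2 ≤ 433 Ω will meet the spec.)

R_th ≤ 433 Ω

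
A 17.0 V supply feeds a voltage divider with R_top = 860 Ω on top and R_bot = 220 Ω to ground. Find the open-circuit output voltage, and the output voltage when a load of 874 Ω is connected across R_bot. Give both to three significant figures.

Unloaded: 3.46 V; loaded: 2.88 V

Open-circuit: V = 17.0 × 220/(860 + 220) = 3.46 V.
With the load, R_bot becomes R_bot‖R_L = 175.8 Ω, so V = 17.0 × 175.8/1036 = 2.88 V.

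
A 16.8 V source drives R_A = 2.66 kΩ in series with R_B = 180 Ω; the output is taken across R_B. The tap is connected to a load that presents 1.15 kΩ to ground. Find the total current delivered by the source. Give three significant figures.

I ≈ 5.97 mA

R_B‖R_L = 155.6 Ω, so the source sees R_A + R_B‖R_L = 2816 Ω.
I = 16.8 V / 2816 Ω = 5.97 mA.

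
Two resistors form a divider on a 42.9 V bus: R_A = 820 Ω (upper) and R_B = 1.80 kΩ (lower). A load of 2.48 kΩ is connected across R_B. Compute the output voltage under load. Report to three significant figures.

The load sits in parallel with R_B: R_B‖R_L = (1800 × 2480) / (1800 + 2480) = 1043 Ω.
V_out = 42.9 × 1043 / (820 + 1043) = 42.9 × 1043/1863 = 24.0 V.

V_out ≈ 24.0 V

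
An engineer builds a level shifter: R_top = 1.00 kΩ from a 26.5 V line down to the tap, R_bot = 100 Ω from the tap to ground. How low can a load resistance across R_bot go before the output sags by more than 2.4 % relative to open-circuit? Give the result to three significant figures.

R_L(min) ≈ 3.70 kΩ

Output resistance R_th = R_top‖R_bot = (1000 × 100)/1100 = 90.91 Ω.
The fractional drop is R_th/(R_th + R_L); requiring this ≤ 0.0240 gives R_L ≥ R_th(1/0.0240 − 1) = 90.91 × 40.67 = 3.70 kΩ.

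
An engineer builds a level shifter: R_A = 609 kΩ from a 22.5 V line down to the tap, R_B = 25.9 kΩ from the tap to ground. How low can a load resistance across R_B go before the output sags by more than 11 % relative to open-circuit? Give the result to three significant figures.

R_L(min) ≈ 201 kΩ

Output resistance R_th = R_A‖R_B = (609 × 25.9)/634.9 = 24.84 kΩ.
The fractional drop is R_th/(R_th + R_L); requiring this ≤ 0.110 gives R_L ≥ R_th(1/0.110 − 1) = 24.84 × 8.091 = 201 kΩ.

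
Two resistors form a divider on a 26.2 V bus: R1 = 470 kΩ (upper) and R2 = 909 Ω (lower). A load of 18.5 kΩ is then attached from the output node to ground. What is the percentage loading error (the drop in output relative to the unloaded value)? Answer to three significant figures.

4.67 %

The divider's output (Thévenin) resistance is R1‖R2 = 907.2 Ω.
Fractional drop under load = R_th/(R_th + R_L) = 907.2 / (907.2 + 18500) = 0.04675.
So the output falls by 4.67 %.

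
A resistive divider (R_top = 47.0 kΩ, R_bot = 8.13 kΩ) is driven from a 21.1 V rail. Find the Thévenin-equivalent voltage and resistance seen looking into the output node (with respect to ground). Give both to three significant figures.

V_th is the open-circuit tap voltage: 21.1 × 8.13/(47.0 + 8.13) = 3.11 V.
With the supply zeroed, R_top and R_bot appear in parallel from the tap: R_th = R_top‖R_bot = (47.0 × 8.13)/55.13 = 6.93 kΩ.

V_th = 3.11 V, R_th = 6.93 kΩ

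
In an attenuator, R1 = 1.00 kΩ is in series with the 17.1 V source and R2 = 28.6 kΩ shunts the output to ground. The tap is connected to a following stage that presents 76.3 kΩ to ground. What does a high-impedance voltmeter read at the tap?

The load sits in parallel with R2: R2‖R_L = (28.6 × 76.3) / (28.6 + 76.3) = 20.80 kΩ.
V_out = 17.1 × 20.80 / (1.00 + 20.80) = 17.1 × 20.80/21.80 = 16.3 V.
(Unloaded it would have been 16.5 V.)

V_out ≈ 16.3 V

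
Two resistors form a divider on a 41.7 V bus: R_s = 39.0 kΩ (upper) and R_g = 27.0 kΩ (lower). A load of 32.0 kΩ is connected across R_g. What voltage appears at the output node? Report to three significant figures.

V_out ≈ 11.4 V

The load sits in parallel with R_g: R_g‖R_L = (27.0 × 32.0) / (27.0 + 32.0) = 14.64 kΩ.
V_out = 41.7 × 14.64 / (39.0 + 14.64) = 41.7 × 14.64/53.64 = 11.4 V.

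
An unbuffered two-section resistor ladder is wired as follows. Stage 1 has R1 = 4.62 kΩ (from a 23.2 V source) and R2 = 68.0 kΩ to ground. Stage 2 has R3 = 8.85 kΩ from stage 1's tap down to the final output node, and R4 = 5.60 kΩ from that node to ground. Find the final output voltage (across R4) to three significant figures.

Stage 2 presents R3+R4 = 14.45 kΩ as a load on stage 1's tap.
Stage 1's lower leg becomes R2‖(R3+R4) = 11.92 kΩ, so V_mid = 23.2 × 11.92/16.54 = 16.72 V.
Stage 2 is itself unloaded: V_out = V_mid × R4/(R3+R4) = 16.72 × 5.60/14.45 = 6.48 V.

V_out ≈ 6.48 V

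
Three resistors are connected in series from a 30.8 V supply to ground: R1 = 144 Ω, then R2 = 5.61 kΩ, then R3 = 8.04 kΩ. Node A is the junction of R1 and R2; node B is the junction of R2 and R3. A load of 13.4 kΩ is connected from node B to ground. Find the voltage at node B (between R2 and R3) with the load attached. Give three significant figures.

V ≈ 14.4 V

At node B, R3 is in parallel with the load: R3‖R_L = 5025 Ω.
Below node A the resistance is R2 + (R3‖R_L) = 10640 Ω, so V_A = 30.8 × 10640/10780 = 30.39 V.
Then V_B = V_A × (R3‖R_L)/(R2 + R3‖R_L) = 30.39 × 5025/10640 = 14.4 V.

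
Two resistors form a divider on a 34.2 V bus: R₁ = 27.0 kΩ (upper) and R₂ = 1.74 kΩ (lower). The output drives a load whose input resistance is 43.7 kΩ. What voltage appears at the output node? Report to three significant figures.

The load sits in parallel with R₂: R₂‖R_L = (1.74 × 43.7) / (1.74 + 43.7) = 1.673 kΩ.
V_out = 34.2 × 1.673 / (27.0 + 1.673) = 34.2 × 1.673/28.67 = 2.00 V.

V_out ≈ 2.00 V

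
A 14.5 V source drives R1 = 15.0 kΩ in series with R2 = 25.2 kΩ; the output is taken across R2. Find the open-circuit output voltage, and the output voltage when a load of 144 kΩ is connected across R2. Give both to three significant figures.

Unloaded: 9.09 V; loaded: 8.53 V

Open-circuit: V = 14.5 × 25.2/(15.0 + 25.2) = 9.09 V.
With the load, R2 becomes R2‖R_L = 21.45 kΩ, so V = 14.5 × 21.45/36.45 = 8.53 V.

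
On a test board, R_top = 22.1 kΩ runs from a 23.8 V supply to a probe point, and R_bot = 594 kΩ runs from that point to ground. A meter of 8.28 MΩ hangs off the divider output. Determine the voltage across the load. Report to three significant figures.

V_out ≈ 22.9 V

The load sits in parallel with R_bot: R_bot‖R_L = (594 × 8280) / (594 + 8280) = 554.2 kΩ.
V_out = 23.8 × 554.2 / (22.1 + 554.2) = 23.8 × 554.2/576.3 = 22.9 V.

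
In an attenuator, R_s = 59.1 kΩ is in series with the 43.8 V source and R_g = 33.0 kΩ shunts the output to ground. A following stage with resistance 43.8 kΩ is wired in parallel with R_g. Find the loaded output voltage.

The load sits in parallel with R_g: R_g‖R_L = (33.0 × 43.8) / (33.0 + 43.8) = 18.82 kΩ.
V_out = 43.8 × 18.82 / (59.1 + 18.82) = 43.8 × 18.82/77.92 = 10.6 V.

V_out ≈ 10.6 V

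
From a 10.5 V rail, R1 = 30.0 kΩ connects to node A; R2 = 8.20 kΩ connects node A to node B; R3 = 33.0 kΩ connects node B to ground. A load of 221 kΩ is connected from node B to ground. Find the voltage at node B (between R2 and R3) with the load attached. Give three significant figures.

V ≈ 4.51 V

At node B, R3 is in parallel with the load: R3‖R_L = 28.71 kΩ.
Below node A the resistance is R2 + (R3‖R_L) = 36.91 kΩ, so V_A = 10.5 × 36.91/66.91 = 5.792 V.
Then V_B = V_A × (R3‖R_L)/(R2 + R3‖R_L) = 5.792 × 28.71/36.91 = 4.51 V.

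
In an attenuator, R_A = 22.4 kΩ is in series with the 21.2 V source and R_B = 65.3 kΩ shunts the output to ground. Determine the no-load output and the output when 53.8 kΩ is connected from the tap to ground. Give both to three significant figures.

Open-circuit: V = 21.2 × 65.3/(22.4 + 65.3) = 15.8 V.
With the load, R_B becomes R_B‖R_L = 29.50 kΩ, so V = 21.2 × 29.50/51.90 = 12.0 V.

Unloaded: 15.8 V; loaded: 12.0 V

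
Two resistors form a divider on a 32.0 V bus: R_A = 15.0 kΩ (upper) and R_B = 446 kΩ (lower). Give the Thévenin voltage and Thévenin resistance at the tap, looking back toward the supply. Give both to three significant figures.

V_th = 31.0 V, R_th = 14.5 kΩ

V_th is the open-circuit tap voltage: 32.0 × 446/(15.0 + 446) = 31.0 V.
With the supply zeroed, R_A and R_B appear in parallel from the tap: R_th = R_A‖R_B = (15.0 × 446)/461.0 = 14.5 kΩ.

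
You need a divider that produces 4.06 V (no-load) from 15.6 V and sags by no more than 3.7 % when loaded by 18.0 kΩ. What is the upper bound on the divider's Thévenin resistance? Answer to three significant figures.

R_th ≤ 692 Ω

Loading drop = R_th/(R_th + R_L) ≤ 0.0370, so R_th ≤ R_L · ε/(1−ε) = 18.0 kΩ × 0.0370/0.9630 = 692 Ω.
(Any R1, R2 with R2/(R1+R2) = 0.260 and R1‖R2 ≤ 692 Ω will meet the spec.)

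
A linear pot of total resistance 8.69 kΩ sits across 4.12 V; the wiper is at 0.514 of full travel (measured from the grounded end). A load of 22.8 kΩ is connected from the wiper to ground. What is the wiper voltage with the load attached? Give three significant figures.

V ≈ 1.93 V

The wiper splits the pot into (1−α)R = 4.223 kΩ above and αR = 4.467 kΩ below.
Lower section ‖ load = 3.735 kΩ.
V_wiper = 4.12 × 3.735/(4.223 + 3.735) = 1.93 V.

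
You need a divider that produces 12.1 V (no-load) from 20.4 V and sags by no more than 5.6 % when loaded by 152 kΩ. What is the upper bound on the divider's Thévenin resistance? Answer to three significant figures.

Loading drop = R_th/(R_th + R_L) ≤ 0.0560, so R_th ≤ R_L · ε/(1−ε) = 152 kΩ × 0.0560/0.9440 = 9.02 kΩ.
(Any R1, R2 with R2/(R1+R2) = 0.593 and R1‖R2 ≤ 9.02 kΩ will meet the spec.)

R_th ≤ 9.02 kΩ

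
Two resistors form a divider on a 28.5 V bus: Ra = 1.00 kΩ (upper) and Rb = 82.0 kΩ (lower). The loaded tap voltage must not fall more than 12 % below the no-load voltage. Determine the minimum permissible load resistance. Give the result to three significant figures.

Output resistance R_th = Ra‖Rb = (1000 × 82000)/83000 = 988.0 Ω.
The fractional drop is R_th/(R_th + R_L); requiring this ≤ 0.120 gives R_L ≥ R_th(1/0.120 − 1) = 988.0 × 7.333 = 7.24 kΩ.

R_L(min) ≈ 7.24 kΩ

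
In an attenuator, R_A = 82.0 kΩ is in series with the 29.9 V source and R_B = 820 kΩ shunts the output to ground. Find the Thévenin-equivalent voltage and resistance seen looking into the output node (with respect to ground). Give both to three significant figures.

V_th is the open-circuit tap voltage: 29.9 × 820/(82.0 + 820) = 27.2 V.
With the supply zeroed, R_A and R_B appear in parallel from the tap: R_th = R_A‖R_B = (82.0 × 820)/902.0 = 74.5 kΩ.

V_th = 27.2 V, R_th = 74.5 kΩ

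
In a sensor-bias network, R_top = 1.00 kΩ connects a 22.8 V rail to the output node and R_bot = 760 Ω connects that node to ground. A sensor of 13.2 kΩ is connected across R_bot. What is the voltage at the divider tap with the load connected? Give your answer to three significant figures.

The load sits in parallel with R_bot: R_bot‖R_L = (760 × 13200) / (760 + 13200) = 718.6 Ω.
V_out = 22.8 × 718.6 / (1000 + 718.6) = 22.8 × 718.6/1719 = 9.53 V.

V_out ≈ 9.53 V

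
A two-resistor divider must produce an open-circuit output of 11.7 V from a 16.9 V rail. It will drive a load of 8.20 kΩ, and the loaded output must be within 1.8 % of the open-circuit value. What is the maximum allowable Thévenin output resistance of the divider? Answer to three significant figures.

R_th ≤ 150 Ω

Loading drop = R_th/(R_th + R_L) ≤ 0.0180, so R_th ≤ R_L · ε/(1−ε) = 8.20 kΩ × 0.0180/0.9820 = 150 Ω.
(Any R1, R2 with R2/(R1+R2) = 0.692 and R1‖R2 ≤ 150 Ω will meet the spec.)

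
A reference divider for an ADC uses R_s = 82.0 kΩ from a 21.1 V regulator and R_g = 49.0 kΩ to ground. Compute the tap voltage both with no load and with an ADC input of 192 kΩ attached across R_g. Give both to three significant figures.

Open-circuit: V = 21.1 × 49.0/(82.0 + 49.0) = 7.89 V.
With the load, R_g becomes R_g‖R_L = 39.04 kΩ, so V = 21.1 × 39.04/121.0 = 6.81 V.

Unloaded: 7.89 V; loaded: 6.81 V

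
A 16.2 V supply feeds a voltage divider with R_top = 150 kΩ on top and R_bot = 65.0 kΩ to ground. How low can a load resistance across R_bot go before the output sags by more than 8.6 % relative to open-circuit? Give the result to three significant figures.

Output resistance R_th = R_top‖R_bot = (150 × 65.0)/215.0 = 45.35 kΩ.
The fractional drop is R_th/(R_th + R_L); requiring this ≤ 0.0860 gives R_L ≥ R_th(1/0.0860 − 1) = 45.35 × 10.63 = 482 kΩ.

R_L(min) ≈ 482 kΩ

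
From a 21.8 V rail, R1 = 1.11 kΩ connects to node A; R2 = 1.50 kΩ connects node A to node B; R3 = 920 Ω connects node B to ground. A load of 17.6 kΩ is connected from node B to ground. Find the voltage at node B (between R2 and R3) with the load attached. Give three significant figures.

V ≈ 5.47 V

At node B, R3 is in parallel with the load: R3‖R_L = 874.3 Ω.
Below node A the resistance is R2 + (R3‖R_L) = 2374 Ω, so V_A = 21.8 × 2374/3484 = 14.86 V.
Then V_B = V_A × (R3‖R_L)/(R2 + R3‖R_L) = 14.86 × 874.3/2374 = 5.47 V.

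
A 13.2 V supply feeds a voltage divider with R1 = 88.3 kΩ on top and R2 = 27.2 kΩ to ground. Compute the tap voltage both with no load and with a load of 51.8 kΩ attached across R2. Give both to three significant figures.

Unloaded: 3.11 V; loaded: 2.22 V

Open-circuit: V = 13.2 × 27.2/(88.3 + 27.2) = 3.11 V.
With the load, R2 becomes R2‖R_L = 17.83 kΩ, so V = 13.2 × 17.83/106.1 = 2.22 V.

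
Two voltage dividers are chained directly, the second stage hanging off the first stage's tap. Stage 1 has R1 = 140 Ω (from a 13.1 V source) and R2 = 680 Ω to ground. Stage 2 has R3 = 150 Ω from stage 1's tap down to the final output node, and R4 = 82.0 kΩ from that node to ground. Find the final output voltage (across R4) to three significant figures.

Stage 2 presents R3+R4 = 82150 Ω as a load on stage 1's tap.
Stage 1's lower leg becomes R2‖(R3+R4) = 674.4 Ω, so V_mid = 13.1 × 674.4/814.4 = 10.85 V.
Stage 2 is itself unloaded: V_out = V_mid × R4/(R3+R4) = 10.85 × 82000/82150 = 10.8 V.

V_out ≈ 10.8 V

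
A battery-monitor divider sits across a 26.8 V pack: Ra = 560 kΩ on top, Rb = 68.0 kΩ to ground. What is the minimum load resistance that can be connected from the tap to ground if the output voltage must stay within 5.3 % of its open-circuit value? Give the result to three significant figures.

R_L(min) ≈ 1.08 MΩ

Output resistance R_th = Ra‖Rb = (560 × 68.0)/628.0 = 60.64 kΩ.
The fractional drop is R_th/(R_th + R_L); requiring this ≤ 0.0530 gives R_L ≥ R_th(1/0.0530 − 1) = 60.64 × 17.87 = 1.08 MΩ.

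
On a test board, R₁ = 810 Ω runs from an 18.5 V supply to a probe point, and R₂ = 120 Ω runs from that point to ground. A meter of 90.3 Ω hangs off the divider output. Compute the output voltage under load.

The load sits in parallel with R₂: R₂‖R_L = (120 × 90.3) / (120 + 90.3) = 51.53 Ω.
V_out = 18.5 × 51.53 / (810 + 51.53) = 18.5 × 51.53/861.5 = 1.11 V.
(Unloaded it would have been 2.39 V.)

V_out ≈ 1.11 V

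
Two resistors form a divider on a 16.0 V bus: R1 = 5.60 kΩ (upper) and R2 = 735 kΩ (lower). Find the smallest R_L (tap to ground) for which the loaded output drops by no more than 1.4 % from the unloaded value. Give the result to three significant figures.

Output resistance R_th = R1‖R2 = (5.60 × 735)/740.6 = 5.558 kΩ.
The fractional drop is R_th/(R_th + R_L); requiring this ≤ 0.0140 gives R_L ≥ R_th(1/0.0140 − 1) = 5.558 × 70.43 = 391 kΩ.

R_L(min) ≈ 391 kΩ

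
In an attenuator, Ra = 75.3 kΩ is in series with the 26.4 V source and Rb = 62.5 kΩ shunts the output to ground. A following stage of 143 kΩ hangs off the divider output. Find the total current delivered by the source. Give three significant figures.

Rb‖R_L = 43.49 kΩ, so the source sees Ra + Rb‖R_L = 118.8 kΩ.
I = 26.4 V / 118.8 kΩ = 0.222 mA.

I ≈ 0.222 mA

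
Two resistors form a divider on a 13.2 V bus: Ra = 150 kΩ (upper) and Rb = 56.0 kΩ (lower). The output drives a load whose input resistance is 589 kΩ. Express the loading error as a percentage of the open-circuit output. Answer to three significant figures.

6.47 %

The divider's output (Thévenin) resistance is Ra‖Rb = 40.78 kΩ.
Fractional drop under load = R_th/(R_th + R_L) = 40.78 / (40.78 + 589) = 0.06475.
So the output falls by 6.47 %.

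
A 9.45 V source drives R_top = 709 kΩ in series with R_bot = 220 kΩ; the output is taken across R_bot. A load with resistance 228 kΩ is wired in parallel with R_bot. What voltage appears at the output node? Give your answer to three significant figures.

The load sits in parallel with R_bot: R_bot‖R_L = (220 × 228) / (220 + 228) = 112.0 kΩ.
V_out = 9.45 × 112.0 / (709 + 112.0) = 9.45 × 112.0/821.0 = 1.29 V.
(Unloaded it would have been 2.24 V.)

V_out ≈ 1.29 V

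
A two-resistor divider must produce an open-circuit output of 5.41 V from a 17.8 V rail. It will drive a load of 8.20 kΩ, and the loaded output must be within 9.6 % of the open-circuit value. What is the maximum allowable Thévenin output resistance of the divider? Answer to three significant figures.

R_th ≤ 871 Ω

Loading drop = R_th/(R_th + R_L) ≤ 0.0960, so R_th ≤ R_L · ε/(1−ε) = 8.20 kΩ × 0.0960/0.9040 = 871 Ω.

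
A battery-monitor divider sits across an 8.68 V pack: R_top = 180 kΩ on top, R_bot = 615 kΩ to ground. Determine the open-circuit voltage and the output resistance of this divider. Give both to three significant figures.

V_th is the open-circuit tap voltage: 8.68 × 615/(180 + 615) = 6.71 V.
With the supply zeroed, R_top and R_bot appear in parallel from the tap: R_th = R_top‖R_bot = (180 × 615)/795.0 = 139 kΩ.

V_th = 6.71 V, R_th = 139 kΩ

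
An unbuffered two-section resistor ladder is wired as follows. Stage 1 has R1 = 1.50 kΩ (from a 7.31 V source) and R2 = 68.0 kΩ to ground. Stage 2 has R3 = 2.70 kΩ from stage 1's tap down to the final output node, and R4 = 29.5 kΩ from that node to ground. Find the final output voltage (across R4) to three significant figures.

Stage 2 presents R3+R4 = 32.20 kΩ as a load on stage 1's tap.
Stage 1's lower leg becomes R2‖(R3+R4) = 21.85 kΩ, so V_mid = 7.31 × 21.85/23.35 = 6.840 V.
Stage 2 is itself unloaded: V_out = V_mid × R4/(R3+R4) = 6.840 × 29.5/32.20 = 6.27 V.

V_out ≈ 6.27 V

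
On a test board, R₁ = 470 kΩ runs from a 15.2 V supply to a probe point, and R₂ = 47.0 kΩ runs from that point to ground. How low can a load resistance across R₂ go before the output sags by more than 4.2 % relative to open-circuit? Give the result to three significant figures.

Output resistance R_th = R₁‖R₂ = (470 × 47.0)/517.0 = 42.73 kΩ.
The fractional drop is R_th/(R_th + R_L); requiring this ≤ 0.0420 gives R_L ≥ R_th(1/0.0420 − 1) = 42.73 × 22.81 = 975 kΩ.

R_L(min) ≈ 975 kΩ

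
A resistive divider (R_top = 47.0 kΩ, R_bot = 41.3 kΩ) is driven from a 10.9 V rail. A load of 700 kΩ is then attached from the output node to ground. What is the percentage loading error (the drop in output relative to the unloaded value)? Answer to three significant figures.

3.04 %

The divider's output (Thévenin) resistance is R_top‖R_bot = 21.98 kΩ.
Fractional drop under load = R_th/(R_th + R_L) = 21.98 / (21.98 + 700) = 0.03045.
So the output falls by 3.04 %.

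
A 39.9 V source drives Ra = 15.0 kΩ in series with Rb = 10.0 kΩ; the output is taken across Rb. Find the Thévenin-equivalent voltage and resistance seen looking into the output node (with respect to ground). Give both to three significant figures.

V_th is the open-circuit tap voltage: 39.9 × 10.0/(15.0 + 10.0) = 16.0 V.
With the supply zeroed, Ra and Rb appear in parallel from the tap: R_th = Ra‖Rb = (15.0 × 10.0)/25.00 = 6.00 kΩ.

V_th = 16.0 V, R_th = 6.00 kΩ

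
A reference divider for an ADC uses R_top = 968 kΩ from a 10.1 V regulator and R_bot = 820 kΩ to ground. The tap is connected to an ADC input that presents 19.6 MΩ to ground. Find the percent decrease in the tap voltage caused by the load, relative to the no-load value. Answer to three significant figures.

The divider's output (Thévenin) resistance is R_top‖R_bot = 443.9 kΩ.
Fractional drop under load = R_th/(R_th + R_L) = 443.9 / (443.9 + 19600) = 0.02215.
So the output falls by 2.21 %.

2.21 %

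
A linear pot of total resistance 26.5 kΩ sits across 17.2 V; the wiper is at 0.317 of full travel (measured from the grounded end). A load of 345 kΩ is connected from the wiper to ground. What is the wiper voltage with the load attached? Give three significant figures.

The wiper splits the pot into (1−α)R = 18.10 kΩ above and αR = 8.400 kΩ below.
Lower section ‖ load = 8.201 kΩ.
V_wiper = 17.2 × 8.201/(18.10 + 8.201) = 5.36 V.

V ≈ 5.36 V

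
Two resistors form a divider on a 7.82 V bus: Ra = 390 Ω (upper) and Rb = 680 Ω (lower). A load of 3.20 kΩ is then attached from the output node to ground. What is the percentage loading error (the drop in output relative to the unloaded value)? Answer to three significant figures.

The divider's output (Thévenin) resistance is Ra‖Rb = 247.9 Ω.
Fractional drop under load = R_th/(R_th + R_L) = 247.9 / (247.9 + 3200) = 0.07189.
So the output falls by 7.19 %.

7.19 %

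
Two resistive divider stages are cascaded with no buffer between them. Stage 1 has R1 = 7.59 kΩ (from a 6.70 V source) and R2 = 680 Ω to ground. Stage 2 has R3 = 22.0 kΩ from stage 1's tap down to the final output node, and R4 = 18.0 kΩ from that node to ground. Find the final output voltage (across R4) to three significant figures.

Stage 2 presents R3+R4 = 40000 Ω as a load on stage 1's tap.
Stage 1's lower leg becomes R2‖(R3+R4) = 668.6 Ω, so V_mid = 6.70 × 668.6/8259 = 0.5424 V.
Stage 2 is itself unloaded: V_out = V_mid × R4/(R3+R4) = 0.5424 × 18000/40000 = 0.244 V.

V_out ≈ 0.244 V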